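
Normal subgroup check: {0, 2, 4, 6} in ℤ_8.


H = {0, 2, 4, 6} in ℤ_8
ℤ_8 is abelian; every subgroup of an abelian group is normal

Yes, normal subgroup


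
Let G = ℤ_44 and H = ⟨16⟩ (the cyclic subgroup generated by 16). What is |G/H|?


|⟨16⟩| = n / gcd(16, 44) = 44 / 4 = 11
H is normal (ℤ_44 is abelian).
|G/H| = |G| / |H| = 44 / 11 = 4

|G/H| = 4


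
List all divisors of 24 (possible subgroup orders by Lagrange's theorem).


Lagrange's theorem: |H| divides |G|
|G| = 24
Divisors of 24: 1, 2, 3, 4, 6, 8, 12, 24

Possible subgroup orders: {1, 2, 3, 4, 6, 8, 12, 24}


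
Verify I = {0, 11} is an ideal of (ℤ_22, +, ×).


Check ideal conditions for I = {0, 11} in ℤ_22:
(1) I is an additive subgroup? Yes
(2) For r ∈ ℤ_22 and a ∈ I: r·a ∈ I? Yes

Yes, I is an ideal of ℤ_22


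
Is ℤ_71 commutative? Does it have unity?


ℤ_71 is a commutative ring with unity 1; 71 is prime, so ℤ_71 is a field (hence an integral domain)
Commutative: Yes
Integral domain: Yes
Has unity: Yes

ℤ_71: Commutative=Yes, Unity=Yes


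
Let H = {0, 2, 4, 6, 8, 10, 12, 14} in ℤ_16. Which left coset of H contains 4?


4 + H = {4 + h (mod 16) : h ∈ H}
4+0=4, 4+2=6, 4+4=8, 4+6=10, 4+8=12, 4+10=14, 4+12=0, 4+14=2
4 + H = {0, 2, 4, 6, 8, 10, 12, 14} = 0 + H

4 + H = {0, 2, 4, 6, 8, 10, 12, 14}


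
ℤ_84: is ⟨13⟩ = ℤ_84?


g generates ℤ_n iff gcd(g, n) = 1
gcd(13, 84) = 1
Since gcd = 1, 13 is a generator.

Yes, 13 generates ℤ_84


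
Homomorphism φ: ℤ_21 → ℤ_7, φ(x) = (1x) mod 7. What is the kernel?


Kernel = preimage of identity
ker(φ) = {x ∈ ℤ_21 : 1x ≡ 0 (mod 7)}. Since 7 | 21, φ is well-defined. The kernel is the cyclic subgroup ⟨7⟩ of ℤ_21 (order 3), i.e. {0, 7, 14}

ker(φ) = {0, 7, 14}


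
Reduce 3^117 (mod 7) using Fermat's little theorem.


Fermat's little theorem: if p is prime and gcd(a,p)=1, then a^(p-1) ≡ 1 (mod p)
p = 7 is prime, gcd(3,7) = 1
Reduce exponent: 117 mod 6 = 3
So 3^117 ≡ 3^3 (mod 7)
3^3 mod 7 = 6

3^117 ≡ 6 (mod 7)


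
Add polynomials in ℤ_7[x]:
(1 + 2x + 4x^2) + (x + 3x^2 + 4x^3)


Add coefficients mod 7:
x^0: 1 + 0 = 1 (mod 7)
x^1: 2 + 1 = 3 (mod 7)
x^2: 4 + 3 = 0 (mod 7)
x^3: 0 + 4 = 4 (mod 7)
Result: 1 + 3x + 4x^3

f + g = 1 + 3x + 4x^3


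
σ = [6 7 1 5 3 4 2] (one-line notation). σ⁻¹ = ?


To find σ⁻¹, swap domain and range:
σ(1) = 6 → σ⁻¹(6) = 1
σ(2) = 7 → σ⁻¹(7) = 2
σ(3) = 1 → σ⁻¹(1) = 3
σ(4) = 5 → σ⁻¹(5) = 4
σ(5) = 3 → σ⁻¹(3) = 5
σ(6) = 4 → σ⁻¹(4) = 6
σ(7) = 2 → σ⁻¹(2) = 7

σ⁻¹ = [3 7 5 6 4 1 2]


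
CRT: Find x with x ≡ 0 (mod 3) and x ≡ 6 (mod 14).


m₁ = 3, m₂ = 14, gcd = 1, so CRT applies. M = m₁·m₂ = 42
Let M₁ = M/m₁ = 14, M₂ = M/m₂ = 3
Find y₁ ≡ M₁⁻¹ (mod m₁): 14⁻¹ ≡ 2 (mod 3)
Find y₂ ≡ M₂⁻¹ (mod m₂): 3⁻¹ ≡ 5 (mod 14)
x = a₁·M₁·y₁ + a₂·M₂·y₂ = 0·14·2 + 6·3·5 = 90
Reduce mod 42: x ≡ 6
Check: 6 mod 3 = 0 ✓, 6 mod 14 = 6 ✓

x ≡ 6 (mod 42)


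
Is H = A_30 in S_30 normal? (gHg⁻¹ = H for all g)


H = A_30 in S_30
A_30 has index 2 in S_30, and every subgroup of index 2 is normal

Yes, normal subgroup


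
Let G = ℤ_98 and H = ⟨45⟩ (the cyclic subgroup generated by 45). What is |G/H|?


|⟨45⟩| = n / gcd(45, 98) = 98 / 1 = 98
H is normal (ℤ_98 is abelian).
|G/H| = |G| / |H| = 98 / 98 = 1

|G/H| = 1


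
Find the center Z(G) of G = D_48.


Z(G) = {g ∈ G | gx = xg for all x ∈ G}
For even n, Z(D_n) = {e, r^(n/2)}: the 180° rotation r^24 commutes with every reflection and rotation

Z(D_48) = {e, r^24}


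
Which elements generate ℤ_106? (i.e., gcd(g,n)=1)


g generates ℤ_n iff gcd(g,n) = 1
Prime factors of 106: 2, 53
Generators are g ∈ {1,...,105} not divisible by any of these primes.
Generators: {1, 3, 5, 7, 9, 11, 13, 15, 17, 19, 21, 23, 25, 27, 29, 31, 33, 35, 37, 39, 41, 43, 45, 47, 49, 51, 55, 57, 59, 61, 63, 65, 67, 69, 71, 73, 75, 77, 79, 81, 83, 85, 87, 89, 91, 93, 95, 97, 99, 101, 103, 105}
Number of generators = φ(106) = 52

Generators of ℤ_106 = {1, 3, 5, 7, 9, 11, 13, 15, 17, 19, 21, 23, 25, 27, 29, 31, 33, 35, 37, 39, 41, 43, 45, 47, 49, 51, 55, 57, 59, 61, 63, 65, 67, 69, 71, 73, 75, 77, 79, 81, 83, 85, 87, 89, 91, 93, 95, 97, 99, 101, 103, 105}


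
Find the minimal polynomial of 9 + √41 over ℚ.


Let α = 9 + √41. Then α - 9 = √41, so (α - 9)² = 41, giving α² - 18α + 40 = 0. Degree 2 and α ∉ ℚ, so this is the minimal polynomial.

Minimal polynomial: x² - 18x + 40


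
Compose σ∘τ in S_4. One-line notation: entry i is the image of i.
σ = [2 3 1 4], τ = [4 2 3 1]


σ∘τ: apply τ first, then σ
1 →τ 4 →σ 4
2 →τ 2 →σ 3
3 →τ 3 →σ 1
4 →τ 1 →σ 2

σ∘τ = [4 3 1 2]


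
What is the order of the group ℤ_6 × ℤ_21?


|A × B| = |A| · |B|
|ℤ_6 × ℤ_21| = 6 × 21 = 126

|ℤ_6 × ℤ_21| = 126


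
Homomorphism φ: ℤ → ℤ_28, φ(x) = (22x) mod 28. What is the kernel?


Kernel = preimage of identity
ker(φ) = {x ∈ ℤ : 22x ≡ 0 (mod 28)}. gcd(22,28) = 2, so 22x ≡ 0 (mod 28) ⟺ x ≡ 0 (mod 28/2 = 14). Hence ker(φ) = 14ℤ

ker(φ) = 14ℤ


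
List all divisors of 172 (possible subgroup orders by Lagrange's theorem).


Lagrange's theorem: |H| divides |G|
|G| = 172
Divisors of 172: 1, 2, 4, 43, 86, 172

Possible subgroup orders: {1, 2, 4, 43, 86, 172}


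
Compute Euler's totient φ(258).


Factor n: 258 = 2 × 3 × 43
φ(n) = n · ∏(1 - 1/p) over distinct primes p | n
φ(258) = 258 · (1 - 1/2) · (1 - 1/3) · (1 - 1/43) = 84

φ(258) = 84


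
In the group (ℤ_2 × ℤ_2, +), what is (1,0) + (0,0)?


Operation: componentwise addition mod (2, 2)
(1,0) + (0,0) = ((a₁+b₁) mod 2, (a₂+b₂) mod 2) with a = (1,0), b = (0,0)

(1,0) + (0,0) = (1,0)


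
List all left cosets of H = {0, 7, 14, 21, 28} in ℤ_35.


H = {0, 7, 14, 21, 28}, |H| = 5
Number of cosets = |G|/|H| = 35/5 = 7
0 + H = {0, 7, 14, 21, 28}
1 + H = {1, 8, 15, 22, 29}
2 + H = {2, 9, 16, 23, 30}
3 + H = {3, 10, 17, 24, 31}
4 + H = {4, 11, 18, 25, 32}
5 + H = {5, 12, 19, 26, 33}
6 + H = {6, 13, 20, 27, 34}

Cosets: 0+H={0,7,14,21,28}; 1+H={1,8,15,22,29}; 2+H={2,9,16,23,30}; 3+H={3,10,17,24,31}; 4+H={4,11,18,25,32}; 5+H={5,12,19,26,33}; 6+H={6,13,20,27,34}


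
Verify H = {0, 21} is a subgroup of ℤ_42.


Subgroup test for H = {0, 21} in (ℤ_42, +):
(1) 0 ∈ H? Yes
(2) Closure: for all a,b ∈ H, (a+b) mod 42 ∈ H? Yes
(3) Inverses: for all a ∈ H, -a mod 42 ∈ H? Yes

Yes, H is a subgroup of ℤ_42


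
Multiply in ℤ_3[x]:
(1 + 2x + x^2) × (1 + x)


Expand and collect like terms; reduce coefficients mod 3:
x^0: 1·1 = 1 ≡ 1 (mod 3)
x^1: 1·1 + 2·1 = 3 ≡ 0 (mod 3)
x^2: 2·1 + 1·1 = 3 ≡ 0 (mod 3)
x^3: 1·1 = 1 ≡ 1 (mod 3)
Result: 1 + x^3

f · g = 1 + x^3


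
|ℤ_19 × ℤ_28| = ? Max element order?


|ℤ_19 × ℤ_28| = 19 × 28 = 532
Max element order = lcm(19,28) = 532
Cyclic? Yes (gcd=1)

|ℤ_19×ℤ_28| = 532, max element order = 532


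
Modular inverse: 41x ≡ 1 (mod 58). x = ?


Use the extended Euclidean algorithm to write 1 = 41·s + 58·t; then s mod 58 is the inverse.
Euclidean algorithm:
  41 = 0·58 + 41
  58 = 1·41 + 17
  41 = 2·17 + 7
  17 = 2·7 + 3
  7 = 2·3 + 1
  3 = 3·1 + 0
gcd(41,58) = 1
Back-substitution gives: 41·(17) + 58·(-12) = 1
So 41⁻¹ ≡ 17 ≡ 17 (mod 58)
Check: 41 × 17 = 697 ≡ 1 (mod 58) ✓

41⁻¹ ≡ 17 (mod 58)


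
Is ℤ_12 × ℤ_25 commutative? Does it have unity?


Direct product ring; commutative with unity (1,1); but (1,0)·(0,1) = (0,0) gives zero divisors, so not an integral domain
Commutative: Yes
Integral domain: No
Has unity: Yes

ℤ_12 × ℤ_25: Commutative=Yes, Unity=Yes


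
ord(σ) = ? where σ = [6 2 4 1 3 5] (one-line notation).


Cycle decomposition: (1 6 5 3 4)
Cycle lengths: 5
Order = lcm(5) = 5

ord(σ) = 5


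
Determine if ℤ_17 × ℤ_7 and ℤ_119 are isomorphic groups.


Comparing ℤ_17 × ℤ_7 and ℤ_119:
gcd(17,7) = 1, so ℤ_17 × ℤ_7 ≅ ℤ_119 (CRT)

Yes, ℤ_17 × ℤ_7 ≅ ℤ_119


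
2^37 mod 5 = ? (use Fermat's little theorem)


Fermat's little theorem: if p is prime and gcd(a,p)=1, then a^(p-1) ≡ 1 (mod p)
p = 5 is prime, gcd(2,5) = 1
Reduce exponent: 37 mod 4 = 1
So 2^37 ≡ 2^1 (mod 5)
2^1 mod 5 = 2

2^37 ≡ 2 (mod 5)


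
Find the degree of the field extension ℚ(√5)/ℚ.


√5 has minimal polynomial x² - 5 (irreducible over ℚ since 5 is squarefree)

[ℚ(√5)/ℚ] = 2


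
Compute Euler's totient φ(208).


Factor n: 208 = 2^4 × 13
φ(n) = n · ∏(1 - 1/p) over distinct primes p | n
φ(208) = 208 · (1 - 1/2) · (1 - 1/13) = 96

φ(208) = 96


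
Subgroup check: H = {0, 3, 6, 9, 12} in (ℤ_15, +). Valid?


Subgroup test for H = {0, 3, 6, 9, 12} in (ℤ_15, +):
(1) 0 ∈ H? Yes
(2) Closure: for all a,b ∈ H, (a+b) mod 15 ∈ H? Yes
(3) Inverses: for all a ∈ H, -a mod 15 ∈ H? Yes

Yes, H is a subgroup of ℤ_15


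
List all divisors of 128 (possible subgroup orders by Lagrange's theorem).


Lagrange's theorem: |H| divides |G|
|G| = 128
Divisors of 128: 1, 2, 4, 8, 16, 32, 64, 128

Possible subgroup orders: {1, 2, 4, 8, 16, 32, 64, 128}


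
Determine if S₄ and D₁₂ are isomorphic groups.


Comparing S₄ and D₁₂:
S₄ has trivial center; D₁₂ has center {e, r⁶}

No, S₄ ≇ D₁₂


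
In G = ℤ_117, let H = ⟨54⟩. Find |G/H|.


|⟨54⟩| = n / gcd(54, 117) = 117 / 9 = 13
H is normal (ℤ_117 is abelian).
|G/H| = |G| / |H| = 117 / 13 = 9

|G/H| = 9


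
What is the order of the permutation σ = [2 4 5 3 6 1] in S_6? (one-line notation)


Cycle decomposition: (1 2 4 3 5 6)
Cycle lengths: 6
Order = lcm(6) = 6

ord(σ) = 6


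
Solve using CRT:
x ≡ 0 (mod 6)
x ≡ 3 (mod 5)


m₁ = 6, m₂ = 5, gcd = 1, so CRT applies. M = m₁·m₂ = 30
Let M₁ = M/m₁ = 5, M₂ = M/m₂ = 6
Find y₁ ≡ M₁⁻¹ (mod m₁): 5⁻¹ ≡ 5 (mod 6)
Find y₂ ≡ M₂⁻¹ (mod m₂): 6⁻¹ ≡ 1 (mod 5)
x = a₁·M₁·y₁ + a₂·M₂·y₂ = 0·5·5 + 3·6·1 = 18
Reduce mod 30: x ≡ 18
Check: 18 mod 6 = 0 ✓, 18 mod 5 = 3 ✓

x ≡ 18 (mod 30)


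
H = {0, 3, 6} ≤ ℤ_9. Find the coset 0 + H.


0 + H = {0 + h (mod 9) : h ∈ H}
0+0=0, 0+3=3, 0+6=6

0 + H = {0, 3, 6}


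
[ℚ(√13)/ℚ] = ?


√13 has minimal polynomial x² - 13 (irreducible over ℚ since 13 is squarefree)

[ℚ(√13)/ℚ] = 2


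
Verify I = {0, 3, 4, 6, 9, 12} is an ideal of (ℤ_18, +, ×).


Check ideal conditions for I = {0, 3, 4, 6, 9, 12} in ℤ_18:
(1) I is an additive subgroup? No
(2) For r ∈ ℤ_18 and a ∈ I: r·a ∈ I? No  [counterexample: r=2, a=4, r·a mod 18 = 8 ∉ I]

No, I is not an ideal of ℤ_18


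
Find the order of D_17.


|D_n| = 2n (n rotations and n reflections)
|D_17| = 2×17 = 34

|D_17| = 34


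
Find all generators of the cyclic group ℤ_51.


g generates ℤ_n iff gcd(g,n) = 1
Prime factors of 51: 3, 17
Generators are g ∈ {1,...,50} not divisible by any of these primes.
Generators: {1, 2, 4, 5, 7, 8, 10, 11, 13, 14, 16, 19, 20, 22, 23, 25, 26, 28, 29, 31, 32, 35, 37, 38, 40, 41, 43, 44, 46, 47, 49, 50}
Number of generators = φ(51) = 32

Generators of ℤ_51 = {1, 2, 4, 5, 7, 8, 10, 11, 13, 14, 16, 19, 20, 22, 23, 25, 26, 28, 29, 31, 32, 35, 37, 38, 40, 41, 43, 44, 46, 47, 49, 50}


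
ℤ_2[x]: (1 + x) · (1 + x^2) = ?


Expand and collect like terms; reduce coefficients mod 2:
x^0: 1·1 = 1 ≡ 1 (mod 2)
x^1: 1·0 + 1·1 = 1 ≡ 1 (mod 2)
x^2: 1·1 + 1·0 = 1 ≡ 1 (mod 2)
x^3: 1·1 = 1 ≡ 1 (mod 2)
Result: 1 + x + x^2 + x^3

f · g = 1 + x + x^2 + x^3


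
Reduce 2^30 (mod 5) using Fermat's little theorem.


Fermat's little theorem: if p is prime and gcd(a,p)=1, then a^(p-1) ≡ 1 (mod p)
p = 5 is prime, gcd(2,5) = 1
Reduce exponent: 30 mod 4 = 2
So 2^30 ≡ 2^2 (mod 5)
2^2 mod 5 = 4

2^30 ≡ 4 (mod 5)


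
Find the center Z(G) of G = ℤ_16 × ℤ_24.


Z(G) = {g ∈ G | gx = xg for all x ∈ G}
Direct product of abelian groups is abelian, so Z(G) = G

Z(ℤ_16 × ℤ_24) = ℤ_16 × ℤ_24


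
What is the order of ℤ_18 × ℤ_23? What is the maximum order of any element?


|ℤ_18 × ℤ_23| = 18 × 23 = 414
Max element order = lcm(18,23) = 414
Cyclic? Yes (gcd=1)

|ℤ_18×ℤ_23| = 414, max element order = 414


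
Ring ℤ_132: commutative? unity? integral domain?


ℤ_132 is a commutative ring with unity 1; 132 = 2×66 is composite, so 2·66 ≡ 0 gives zero divisors (not an integral domain)
Commutative: Yes
Integral domain: No
Has unity: Yes

ℤ_132: Commutative=Yes, Unity=Yes


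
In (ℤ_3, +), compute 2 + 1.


Operation: addition mod 3
2 + 1 = (a + b) mod 3 with a = 2, b = 1

2 + 1 = 0


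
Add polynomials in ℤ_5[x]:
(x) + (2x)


Add coefficients mod 5:
x^0: 0 + 0 = 0 (mod 5)
x^1: 1 + 2 = 3 (mod 5)
Result: 3x

f + g = 3x


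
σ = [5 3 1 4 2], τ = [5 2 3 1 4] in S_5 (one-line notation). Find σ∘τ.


σ∘τ: apply τ first, then σ
1 →τ 5 →σ 2
2 →τ 2 →σ 3
3 →τ 3 →σ 1
4 →τ 1 →σ 5
5 →τ 4 →σ 4

σ∘τ = [2 3 1 5 4]


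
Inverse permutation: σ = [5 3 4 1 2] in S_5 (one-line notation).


To find σ⁻¹, swap domain and range:
σ(1) = 5 → σ⁻¹(5) = 1
σ(2) = 3 → σ⁻¹(3) = 2
σ(3) = 4 → σ⁻¹(4) = 3
σ(4) = 1 → σ⁻¹(1) = 4
σ(5) = 2 → σ⁻¹(2) = 5

σ⁻¹ = [4 5 2 3 1]


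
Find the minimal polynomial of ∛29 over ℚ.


∛29 satisfies x³ - 29 = 0, irreducible over ℚ (no rational root; 29 is not a perfect cube)

Minimal polynomial: x³ - 29


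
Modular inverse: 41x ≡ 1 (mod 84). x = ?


Use the extended Euclidean algorithm to write 1 = 41·s + 84·t; then s mod 84 is the inverse.
Euclidean algorithm:
  41 = 0·84 + 41
  84 = 2·41 + 2
  41 = 20·2 + 1
  2 = 2·1 + 0
gcd(41,84) = 1
Back-substitution gives: 41·(41) + 84·(-20) = 1
So 41⁻¹ ≡ 41 ≡ 41 (mod 84)
Check: 41 × 41 = 1681 ≡ 1 (mod 84) ✓

41⁻¹ ≡ 41 (mod 84)


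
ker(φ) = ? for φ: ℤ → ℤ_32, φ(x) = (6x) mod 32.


Kernel = preimage of identity
ker(φ) = {x ∈ ℤ : 6x ≡ 0 (mod 32)}. gcd(6,32) = 2, so 6x ≡ 0 (mod 32) ⟺ x ≡ 0 (mod 32/2 = 16). Hence ker(φ) = 16ℤ

ker(φ) = 16ℤ


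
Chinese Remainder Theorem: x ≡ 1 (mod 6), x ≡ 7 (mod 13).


m₁ = 6, m₂ = 13, gcd = 1, so CRT applies. M = m₁·m₂ = 78
Let M₁ = M/m₁ = 13, M₂ = M/m₂ = 6
Find y₁ ≡ M₁⁻¹ (mod m₁): 13⁻¹ ≡ 1 (mod 6)
Find y₂ ≡ M₂⁻¹ (mod m₂): 6⁻¹ ≡ 11 (mod 13)
x = a₁·M₁·y₁ + a₂·M₂·y₂ = 1·13·1 + 7·6·11 = 475
Reduce mod 78: x ≡ 7
Check: 7 mod 6 = 1 ✓, 7 mod 13 = 7 ✓

x ≡ 7 (mod 78)


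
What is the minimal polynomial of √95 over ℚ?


√95 satisfies x² - 95 = 0, irreducible over ℚ since 95 is squarefree

Minimal polynomial: x² - 95


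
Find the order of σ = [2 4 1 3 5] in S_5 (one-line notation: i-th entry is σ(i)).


Cycle decomposition: (1 2 4 3)
Cycle lengths: 4
Order = lcm(4) = 4

ord(σ) = 4


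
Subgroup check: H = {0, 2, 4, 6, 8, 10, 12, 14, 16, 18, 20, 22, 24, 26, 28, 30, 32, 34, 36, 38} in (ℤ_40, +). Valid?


Subgroup test for H = {0, 2, 4, 6, 8, 10, 12, 14, 16, 18, 20, 22, 24, 26, 28, 30, 32, 34, 36, 38} in (ℤ_40, +):
(1) 0 ∈ H? Yes
(2) Closure: for all a,b ∈ H, (a+b) mod 40 ∈ H? Yes
(3) Inverses: for all a ∈ H, -a mod 40 ∈ H? Yes

Yes, H is a subgroup of ℤ_40


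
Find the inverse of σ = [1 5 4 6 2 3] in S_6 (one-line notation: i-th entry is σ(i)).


To find σ⁻¹, swap domain and range:
σ(1) = 1 → σ⁻¹(1) = 1
σ(2) = 5 → σ⁻¹(5) = 2
σ(3) = 4 → σ⁻¹(4) = 3
σ(4) = 6 → σ⁻¹(6) = 4
σ(5) = 2 → σ⁻¹(2) = 5
σ(6) = 3 → σ⁻¹(3) = 6

σ⁻¹ = [1 5 6 3 2 4]


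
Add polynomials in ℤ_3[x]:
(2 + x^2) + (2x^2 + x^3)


Add coefficients mod 3:
x^0: 2 + 0 = 2 (mod 3)
x^1: 0 + 0 = 0 (mod 3)
x^2: 1 + 2 = 0 (mod 3)
x^3: 0 + 1 = 1 (mod 3)
Result: 2 + x^3

f + g = 2 + x^3


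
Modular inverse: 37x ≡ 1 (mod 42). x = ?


Use the extended Euclidean algorithm to write 1 = 37·s + 42·t; then s mod 42 is the inverse.
Euclidean algorithm:
  37 = 0·42 + 37
  42 = 1·37 + 5
  37 = 7·5 + 2
  5 = 2·2 + 1
  2 = 2·1 + 0
gcd(37,42) = 1
Back-substitution gives: 37·(-17) + 42·(15) = 1
So 37⁻¹ ≡ -17 ≡ 25 (mod 42)
Check: 37 × 25 = 925 ≡ 1 (mod 42) ✓

37⁻¹ ≡ 25 (mod 42)


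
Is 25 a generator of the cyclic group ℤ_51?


g generates ℤ_n iff gcd(g, n) = 1
gcd(25, 51) = 1
Since gcd = 1, 25 is a generator.

Yes, 25 generates ℤ_51


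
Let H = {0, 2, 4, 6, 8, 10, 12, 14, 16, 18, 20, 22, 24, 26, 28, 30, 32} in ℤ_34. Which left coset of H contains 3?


3 + H = {3 + h (mod 34) : h ∈ H}
3+0=3, 3+2=5, 3+4=7, 3+6=9, 3+8=11, 3+10=13, 3+12=15, 3+14=17, 3+16=19, 3+18=21, 3+20=23, 3+22=25, 3+24=27, 3+26=29, 3+28=31, 3+30=33, 3+32=1
3 + H = {1, 3, 5, 7, 9, 11, 13, 15, 17, 19, 21, 23, 25, 27, 29, 31, 33} = 1 + H

3 + H = {1, 3, 5, 7, 9, 11, 13, 15, 17, 19, 21, 23, 25, 27, 29, 31, 33}


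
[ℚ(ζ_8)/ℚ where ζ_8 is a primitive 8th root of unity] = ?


[ℚ(ζ_n):ℚ] = deg Φ_n(x) = φ(n). Here φ(8) = 4

[ℚ(ζ_8)/ℚ where ζ_8 is a primitive 8th root of unity] = 4


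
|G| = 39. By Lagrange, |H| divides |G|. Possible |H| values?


Lagrange's theorem: |H| divides |G|
|G| = 39
Divisors of 39: 1, 3, 13, 39

Possible subgroup orders: {1, 3, 13, 39}


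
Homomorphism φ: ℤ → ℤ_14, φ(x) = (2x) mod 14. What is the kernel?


Kernel = preimage of identity
ker(φ) = {x ∈ ℤ : 2x ≡ 0 (mod 14)}. gcd(2,14) = 2, so 2x ≡ 0 (mod 14) ⟺ x ≡ 0 (mod 14/2 = 7). Hence ker(φ) = 7ℤ

ker(φ) = 7ℤ


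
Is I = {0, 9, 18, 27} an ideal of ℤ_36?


Check ideal conditions for I = {0, 9, 18, 27} in ℤ_36:
(1) I is an additive subgroup? Yes
(2) For r ∈ ℤ_36 and a ∈ I: r·a ∈ I? Yes

Yes, I is an ideal of ℤ_36


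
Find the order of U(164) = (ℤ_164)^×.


U(n) is the group of units mod n; |U(n)| = φ(n)
|U(164)| = φ(164) = 80

|U(164) = (ℤ_164)^×| = 80


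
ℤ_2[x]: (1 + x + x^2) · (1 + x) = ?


Expand and collect like terms; reduce coefficients mod 2:
x^0: 1·1 = 1 ≡ 1 (mod 2)
x^1: 1·1 + 1·1 = 2 ≡ 0 (mod 2)
x^2: 1·1 + 1·1 = 2 ≡ 0 (mod 2)
x^3: 1·1 = 1 ≡ 1 (mod 2)
Result: 1 + x^3

f · g = 1 + x^3


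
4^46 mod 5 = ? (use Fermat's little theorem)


Fermat's little theorem: if p is prime and gcd(a,p)=1, then a^(p-1) ≡ 1 (mod p)
p = 5 is prime, gcd(4,5) = 1
Reduce exponent: 46 mod 4 = 2
So 4^46 ≡ 4^2 (mod 5)
4^2 mod 5 = 1

4^46 ≡ 1 (mod 5)


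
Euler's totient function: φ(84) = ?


Factor n: 84 = 2^2 × 3 × 7
φ(n) = n · ∏(1 - 1/p) over distinct primes p | n
φ(84) = 84 · (1 - 1/2) · (1 - 1/3) · (1 - 1/7) = 24

φ(84) = 24


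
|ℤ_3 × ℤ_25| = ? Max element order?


|ℤ_3 × ℤ_25| = 3 × 25 = 75
Max element order = lcm(3,25) = 75
Cyclic? Yes (gcd=1)

|ℤ_3×ℤ_25| = 75, max element order = 75


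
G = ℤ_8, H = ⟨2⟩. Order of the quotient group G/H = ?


|⟨2⟩| = n / gcd(2, 8) = 8 / 2 = 4
H is normal (ℤ_8 is abelian).
|G/H| = |G| / |H| = 8 / 4 = 2

|G/H| = 2


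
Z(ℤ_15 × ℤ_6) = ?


Z(G) = {g ∈ G | gx = xg for all x ∈ G}
Direct product of abelian groups is abelian, so Z(G) = G

Z(ℤ_15 × ℤ_6) = ℤ_15 × ℤ_6


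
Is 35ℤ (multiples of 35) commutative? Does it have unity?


35ℤ is a commutative ring under +,× but has no multiplicative identity (1 ∉ 35ℤ); it has no zero divisors, but without unity it is not an integral domain
Commutative: Yes
Integral domain: No
Has unity: No

35ℤ (multiples of 35): Commutative=Yes, Unity=No


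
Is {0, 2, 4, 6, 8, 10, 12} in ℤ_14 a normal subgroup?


H = {0, 2, 4, 6, 8, 10, 12} in ℤ_14
ℤ_14 is abelian; every subgroup of an abelian group is normal

Yes, normal subgroup


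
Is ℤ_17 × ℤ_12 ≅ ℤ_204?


Comparing ℤ_17 × ℤ_12 and ℤ_204:
gcd(17,12) = 1, so ℤ_17 × ℤ_12 ≅ ℤ_204 (CRT)

Yes, ℤ_17 × ℤ_12 ≅ ℤ_204


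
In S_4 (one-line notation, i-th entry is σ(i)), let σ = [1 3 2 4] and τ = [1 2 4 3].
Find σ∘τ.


σ∘τ: apply τ first, then σ
1 →τ 1 →σ 1
2 →τ 2 →σ 3
3 →τ 4 →σ 4
4 →τ 3 →σ 2

σ∘τ = [1 3 4 2]


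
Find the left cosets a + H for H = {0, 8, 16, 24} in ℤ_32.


H = {0, 8, 16, 24}, |H| = 4
Number of cosets = |G|/|H| = 32/4 = 8
0 + H = {0, 8, 16, 24}
1 + H = {1, 9, 17, 25}
2 + H = {2, 10, 18, 26}
3 + H = {3, 11, 19, 27}
4 + H = {4, 12, 20, 28}
5 + H = {5, 13, 21, 29}
6 + H = {6, 14, 22, 30}
7 + H = {7, 15, 23, 31}

Cosets: 0+H={0,8,16,24}; 1+H={1,9,17,25}; 2+H={2,10,18,26}; 3+H={3,11,19,27}; 4+H={4,12,20,28}; 5+H={5,13,21,29}; 6+H={6,14,22,30}; 7+H={7,15,23,31}


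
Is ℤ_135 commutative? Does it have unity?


ℤ_135 is a commutative ring with unity 1; 135 = 3×45 is composite, so 3·45 ≡ 0 gives zero divisors (not an integral domain)
Commutative: Yes
Integral domain: No
Has unity: Yes

ℤ_135: Commutative=Yes, Unity=Yes


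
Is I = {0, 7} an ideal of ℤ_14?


Check ideal conditions for I = {0, 7} in ℤ_14:
(1) I is an additive subgroup? Yes
(2) For r ∈ ℤ_14 and a ∈ I: r·a ∈ I? Yes

Yes, I is an ideal of ℤ_14


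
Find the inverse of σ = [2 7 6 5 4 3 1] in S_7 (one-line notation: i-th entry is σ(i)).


To find σ⁻¹, swap domain and range:
σ(1) = 2 → σ⁻¹(2) = 1
σ(2) = 7 → σ⁻¹(7) = 2
σ(3) = 6 → σ⁻¹(6) = 3
σ(4) = 5 → σ⁻¹(5) = 4
σ(5) = 4 → σ⁻¹(4) = 5
σ(6) = 3 → σ⁻¹(3) = 6
σ(7) = 1 → σ⁻¹(1) = 7

σ⁻¹ = [7 1 6 5 4 3 2]


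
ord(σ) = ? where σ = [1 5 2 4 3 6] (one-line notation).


Cycle decomposition: (2 5 3)
Cycle lengths: 3
Order = lcm(3) = 3

ord(σ) = 3


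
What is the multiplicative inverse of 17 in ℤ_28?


Use the extended Euclidean algorithm to write 1 = 17·s + 28·t; then s mod 28 is the inverse.
Euclidean algorithm:
  17 = 0·28 + 17
  28 = 1·17 + 11
  17 = 1·11 + 6
  11 = 1·6 + 5
  6 = 1·5 + 1
  5 = 5·1 + 0
gcd(17,28) = 1
Back-substitution gives: 17·(5) + 28·(-3) = 1
So 17⁻¹ ≡ 5 ≡ 5 (mod 28)
Check: 17 × 5 = 85 ≡ 1 (mod 28) ✓

17⁻¹ ≡ 5 (mod 28)


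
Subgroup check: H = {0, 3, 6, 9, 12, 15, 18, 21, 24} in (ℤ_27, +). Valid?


Subgroup test for H = {0, 3, 6, 9, 12, 15, 18, 21, 24} in (ℤ_27, +):
(1) 0 ∈ H? Yes
(2) Closure: for all a,b ∈ H, (a+b) mod 27 ∈ H? Yes
(3) Inverses: for all a ∈ H, -a mod 27 ∈ H? Yes

Yes, H is a subgroup of ℤ_27


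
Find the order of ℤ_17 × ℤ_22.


|A × B| = |A| · |B|
|ℤ_17 × ℤ_22| = 17 × 22 = 374

|ℤ_17 × ℤ_22| = 374


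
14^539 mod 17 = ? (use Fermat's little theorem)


Fermat's little theorem: if p is prime and gcd(a,p)=1, then a^(p-1) ≡ 1 (mod p)
p = 17 is prime, gcd(14,17) = 1
Reduce exponent: 539 mod 16 = 11
So 14^539 ≡ 14^11 (mod 17)
14^11 mod 17 = 10

14^539 ≡ 10 (mod 17)


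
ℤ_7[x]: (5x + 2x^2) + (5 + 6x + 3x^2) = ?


Add coefficients mod 7:
x^0: 0 + 5 = 5 (mod 7)
x^1: 5 + 6 = 4 (mod 7)
x^2: 2 + 3 = 5 (mod 7)
Result: 5 + 4x + 5x^2

f + g = 5 + 4x + 5x^2


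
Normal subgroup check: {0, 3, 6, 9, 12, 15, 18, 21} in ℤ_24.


H = {0, 3, 6, 9, 12, 15, 18, 21} in ℤ_24
ℤ_24 is abelian; every subgroup of an abelian group is normal

Yes, normal subgroup


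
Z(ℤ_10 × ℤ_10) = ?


Z(G) = {g ∈ G | gx = xg for all x ∈ G}
Direct product of abelian groups is abelian, so Z(G) = G

Z(ℤ_10 × ℤ_10) = ℤ_10 × ℤ_10


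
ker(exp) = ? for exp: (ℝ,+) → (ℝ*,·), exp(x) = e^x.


Kernel = preimage of identity
ker(exp) = {x ∈ ℝ | e^x = 1} = {0}

ker(exp) = {0}


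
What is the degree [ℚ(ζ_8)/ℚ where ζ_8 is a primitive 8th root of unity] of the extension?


[ℚ(ζ_n):ℚ] = deg Φ_n(x) = φ(n). Here φ(8) = 4

[ℚ(ζ_8)/ℚ where ζ_8 is a primitive 8th root of unity] = 4


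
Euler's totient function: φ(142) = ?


Factor n: 142 = 2 × 71
φ(n) = n · ∏(1 - 1/p) over distinct primes p | n
φ(142) = 142 · (1 - 1/2) · (1 - 1/71) = 70

φ(142) = 70


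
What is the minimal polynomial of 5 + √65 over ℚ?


Let α = 5 + √65. Then α - 5 = √65, so (α - 5)² = 65, giving α² - 10α - 40 = 0. Degree 2 and α ∉ ℚ, so this is the minimal polynomial.

Minimal polynomial: x² - 10x - 40


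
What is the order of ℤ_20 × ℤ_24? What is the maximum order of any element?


|ℤ_20 × ℤ_24| = 20 × 24 = 480
Max element order = lcm(20,24) = 120
Cyclic? No (gcd=4)

|ℤ_20×ℤ_24| = 480, max element order = 120


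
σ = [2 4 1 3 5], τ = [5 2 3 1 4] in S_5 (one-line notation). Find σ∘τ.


σ∘τ: apply τ first, then σ
1 →τ 5 →σ 5
2 →τ 2 →σ 4
3 →τ 3 →σ 1
4 →τ 1 →σ 2
5 →τ 4 →σ 3

σ∘τ = [5 4 1 2 3]


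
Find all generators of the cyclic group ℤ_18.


g generates ℤ_n iff gcd(g,n) = 1
Prime factors of 18: 2, 3
Generators are g ∈ {1,...,17} not divisible by any of these primes.
Generators: {1, 5, 7, 11, 13, 17}
Number of generators = φ(18) = 6

Generators of ℤ_18 = {1, 5, 7, 11, 13, 17}


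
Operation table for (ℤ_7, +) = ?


Elements: {0, 1, 2, 3, 4, 5, 6}
Operation: addition mod 7
Entry (a, b) = (a + b) mod 7

Cayley table:
  | 0 | 1 | 2 | 3 | 4 | 5 | 6
0 | 0 | 1 | 2 | 3 | 4 | 5 | 6
1 | 1 | 2 | 3 | 4 | 5 | 6 | 0
2 | 2 | 3 | 4 | 5 | 6 | 0 | 1
3 | 3 | 4 | 5 | 6 | 0 | 1 | 2
4 | 4 | 5 | 6 | 0 | 1 | 2 | 3
5 | 5 | 6 | 0 | 1 | 2 | 3 | 4
6 | 6 | 0 | 1 | 2 | 3 | 4 | 5


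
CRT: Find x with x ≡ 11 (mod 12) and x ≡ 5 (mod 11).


m₁ = 12, m₂ = 11, gcd = 1, so CRT applies. M = m₁·m₂ = 132
Let M₁ = M/m₁ = 11, M₂ = M/m₂ = 12
Find y₁ ≡ M₁⁻¹ (mod m₁): 11⁻¹ ≡ 11 (mod 12)
Find y₂ ≡ M₂⁻¹ (mod m₂): 12⁻¹ ≡ 1 (mod 11)
x = a₁·M₁·y₁ + a₂·M₂·y₂ = 11·11·11 + 5·12·1 = 1391
Reduce mod 132: x ≡ 71
Check: 71 mod 12 = 11 ✓, 71 mod 11 = 5 ✓

x ≡ 71 (mod 132)


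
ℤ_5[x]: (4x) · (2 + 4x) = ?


Expand and collect like terms; reduce coefficients mod 5:
x^0: 0·2 = 0 ≡ 0 (mod 5)
x^1: 0·4 + 4·2 = 8 ≡ 3 (mod 5)
x^2: 4·4 = 16 ≡ 1 (mod 5)
Result: 3x + x^2

f · g = 3x + x^2


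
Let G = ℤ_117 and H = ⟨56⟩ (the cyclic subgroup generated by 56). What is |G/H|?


|⟨56⟩| = n / gcd(56, 117) = 117 / 1 = 117
H is normal (ℤ_117 is abelian).
|G/H| = |G| / |H| = 117 / 117 = 1

|G/H| = 1


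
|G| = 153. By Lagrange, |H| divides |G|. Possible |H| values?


Lagrange's theorem: |H| divides |G|
|G| = 153
Divisors of 153: 1, 3, 9, 17, 51, 153

Possible subgroup orders: {1, 3, 9, 17, 51, 153}


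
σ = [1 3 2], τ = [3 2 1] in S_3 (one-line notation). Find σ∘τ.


σ∘τ: apply τ first, then σ
1 →τ 3 →σ 2
2 →τ 2 →σ 3
3 →τ 1 →σ 1

σ∘τ = [2 3 1]


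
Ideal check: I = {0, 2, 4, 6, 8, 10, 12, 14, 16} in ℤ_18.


Check ideal conditions for I = {0, 2, 4, 6, 8, 10, 12, 14, 16} in ℤ_18:
(1) I is an additive subgroup? Yes
(2) For r ∈ ℤ_18 and a ∈ I: r·a ∈ I? Yes

Yes, I is an ideal of ℤ_18


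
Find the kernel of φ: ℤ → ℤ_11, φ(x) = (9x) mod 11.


Kernel = preimage of identity
ker(φ) = {x ∈ ℤ : 9x ≡ 0 (mod 11)}. gcd(9,11) = 1, so 9x ≡ 0 (mod 11) ⟺ x ≡ 0 (mod 11/1 = 11). Hence ker(φ) = 11ℤ

ker(φ) = 11ℤ


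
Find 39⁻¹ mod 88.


Use the extended Euclidean algorithm to write 1 = 39·s + 88·t; then s mod 88 is the inverse.
Euclidean algorithm:
  39 = 0·88 + 39
  88 = 2·39 + 10
  39 = 3·10 + 9
  10 = 1·9 + 1
  9 = 9·1 + 0
gcd(39,88) = 1
Back-substitution gives: 39·(-9) + 88·(4) = 1
So 39⁻¹ ≡ -9 ≡ 79 (mod 88)
Check: 39 × 79 = 3081 ≡ 1 (mod 88) ✓

39⁻¹ ≡ 79 (mod 88)


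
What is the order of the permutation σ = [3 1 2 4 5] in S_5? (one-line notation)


Cycle decomposition: (1 3 2)
Cycle lengths: 3
Order = lcm(3) = 3

ord(σ) = 3


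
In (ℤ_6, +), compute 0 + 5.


Operation: addition mod 6
0 + 5 = (a + b) mod 6 with a = 0, b = 5

0 + 5 = 5


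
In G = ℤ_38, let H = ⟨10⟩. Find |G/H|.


|⟨10⟩| = n / gcd(10, 38) = 38 / 2 = 19
H is normal (ℤ_38 is abelian).
|G/H| = |G| / |H| = 38 / 19 = 2

|G/H| = 2


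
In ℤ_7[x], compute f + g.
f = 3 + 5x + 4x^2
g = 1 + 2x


Add coefficients mod 7:
x^0: 3 + 1 = 4 (mod 7)
x^1: 5 + 2 = 0 (mod 7)
x^2: 4 + 0 = 4 (mod 7)
Result: 4 + 4x^2

f + g = 4 + 4x^2


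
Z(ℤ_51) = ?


Z(G) = {g ∈ G | gx = xg for all x ∈ G}
ℤ_51 is abelian, so Z(G) = G

Z(ℤ_51) = ℤ_51


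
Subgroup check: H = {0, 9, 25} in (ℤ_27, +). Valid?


Subgroup test for H = {0, 9, 25} in (ℤ_27, +):
(1) 0 ∈ H? Yes
(2) Closure: for all a,b ∈ H, (a+b) mod 27 ∈ H? No  [counterexample: 9 + 9 = 18 ∉ H]
(3) Inverses: for all a ∈ H, -a mod 27 ∈ H? No

No, H is not a subgroup of ℤ_27


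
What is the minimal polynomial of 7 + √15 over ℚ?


Let α = 7 + √15. Then α - 7 = √15, so (α - 7)² = 15, giving α² - 14α + 34 = 0. Degree 2 and α ∉ ℚ, so this is the minimal polynomial.

Minimal polynomial: x² - 14x + 34


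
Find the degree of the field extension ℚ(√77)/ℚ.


√77 has minimal polynomial x² - 77 (irreducible over ℚ since 77 is squarefree)

[ℚ(√77)/ℚ] = 2


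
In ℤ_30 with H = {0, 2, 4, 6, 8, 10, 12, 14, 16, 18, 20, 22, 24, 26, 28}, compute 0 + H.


0 + H = {0 + h (mod 30) : h ∈ H}
0+0=0, 0+2=2, 0+4=4, 0+6=6, 0+8=8, 0+10=10, 0+12=12, 0+14=14, 0+16=16, 0+18=18, 0+20=20, 0+22=22, 0+24=24, 0+26=26, 0+28=28

0 + H = {0, 2, 4, 6, 8, 10, 12, 14, 16, 18, 20, 22, 24, 26, 28}


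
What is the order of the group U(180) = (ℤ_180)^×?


U(n) is the group of units mod n; |U(n)| = φ(n)
|U(180)| = φ(180) = 48

|U(180) = (ℤ_180)^×| = 48


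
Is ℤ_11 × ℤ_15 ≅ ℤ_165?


Comparing ℤ_11 × ℤ_15 and ℤ_165:
gcd(11,15) = 1, so ℤ_11 × ℤ_15 ≅ ℤ_165 (CRT)

Yes, ℤ_11 × ℤ_15 ≅ ℤ_165


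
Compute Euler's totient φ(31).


Factor n: 31 = 31
φ(n) = n · ∏(1 - 1/p) over distinct primes p | n
φ(31) = 31 · (1 - 1/31) = 30

φ(31) = 30


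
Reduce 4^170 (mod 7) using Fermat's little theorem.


Fermat's little theorem: if p is prime and gcd(a,p)=1, then a^(p-1) ≡ 1 (mod p)
p = 7 is prime, gcd(4,7) = 1
Reduce exponent: 170 mod 6 = 2
So 4^170 ≡ 4^2 (mod 7)
4^2 mod 7 = 2

4^170 ≡ 2 (mod 7)


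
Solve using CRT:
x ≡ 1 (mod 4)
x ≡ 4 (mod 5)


m₁ = 4, m₂ = 5, gcd = 1, so CRT applies. M = m₁·m₂ = 20
Let M₁ = M/m₁ = 5, M₂ = M/m₂ = 4
Find y₁ ≡ M₁⁻¹ (mod m₁): 5⁻¹ ≡ 1 (mod 4)
Find y₂ ≡ M₂⁻¹ (mod m₂): 4⁻¹ ≡ 4 (mod 5)
x = a₁·M₁·y₁ + a₂·M₂·y₂ = 1·5·1 + 4·4·4 = 69
Reduce mod 20: x ≡ 9
Check: 9 mod 4 = 1 ✓, 9 mod 5 = 4 ✓

x ≡ 9 (mod 20)


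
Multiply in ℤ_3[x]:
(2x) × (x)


Expand and collect like terms; reduce coefficients mod 3:
x^0: 0·0 = 0 ≡ 0 (mod 3)
x^1: 0·1 + 2·0 = 0 ≡ 0 (mod 3)
x^2: 2·1 = 2 ≡ 2 (mod 3)
Result: 2x^2

f · g = 2x^2


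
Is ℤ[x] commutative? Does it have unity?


Polynomial ring over ℤ (an integral domain) is a commutative integral domain with unity 1
Commutative: Yes
Integral domain: Yes
Has unity: Yes

ℤ[x]: Commutative=Yes, Unity=Yes


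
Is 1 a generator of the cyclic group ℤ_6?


g generates ℤ_n iff gcd(g, n) = 1
gcd(1, 6) = 1
Since gcd = 1, 1 is a generator.

Yes, 1 generates ℤ_6


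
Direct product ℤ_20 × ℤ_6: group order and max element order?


|ℤ_20 × ℤ_6| = 20 × 6 = 120
Max element order = lcm(20,6) = 60
Cyclic? No (gcd=2)

|ℤ_20×ℤ_6| = 120, max element order = 60


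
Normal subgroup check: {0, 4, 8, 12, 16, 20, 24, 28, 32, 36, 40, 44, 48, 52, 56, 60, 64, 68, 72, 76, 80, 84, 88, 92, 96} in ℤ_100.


H = {0, 4, 8, 12, 16, 20, 24, 28, 32, 36, 40, 44, 48, 52, 56, 60, 64, 68, 72, 76, 80, 84, 88, 92, 96} in ℤ_100
ℤ_100 is abelian; every subgroup of an abelian group is normal

Yes, normal subgroup


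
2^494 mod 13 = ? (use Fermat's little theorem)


Fermat's little theorem: if p is prime and gcd(a,p)=1, then a^(p-1) ≡ 1 (mod p)
p = 13 is prime, gcd(2,13) = 1
Reduce exponent: 494 mod 12 = 2
So 2^494 ≡ 2^2 (mod 13)
2^2 mod 13 = 4

2^494 ≡ 4 (mod 13)


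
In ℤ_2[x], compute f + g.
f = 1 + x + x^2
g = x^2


Add coefficients mod 2:
x^0: 1 + 0 = 1 (mod 2)
x^1: 1 + 0 = 1 (mod 2)
x^2: 1 + 1 = 0 (mod 2)
Result: 1 + x

f + g = 1 + x


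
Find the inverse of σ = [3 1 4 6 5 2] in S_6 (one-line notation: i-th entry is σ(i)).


To find σ⁻¹, swap domain and range:
σ(1) = 3 → σ⁻¹(3) = 1
σ(2) = 1 → σ⁻¹(1) = 2
σ(3) = 4 → σ⁻¹(4) = 3
σ(4) = 6 → σ⁻¹(6) = 4
σ(5) = 5 → σ⁻¹(5) = 5
σ(6) = 2 → σ⁻¹(2) = 6

σ⁻¹ = [2 6 1 3 5 4]


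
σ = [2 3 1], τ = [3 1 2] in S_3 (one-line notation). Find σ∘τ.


σ∘τ: apply τ first, then σ
1 →τ 3 →σ 1
2 →τ 1 →σ 2
3 →τ 2 →σ 3

σ∘τ = [1 2 3]


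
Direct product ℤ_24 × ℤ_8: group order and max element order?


|ℤ_24 × ℤ_8| = 24 × 8 = 192
Max element order = lcm(24,8) = 24
Cyclic? No (gcd=8)

|ℤ_24×ℤ_8| = 192, max element order = 24


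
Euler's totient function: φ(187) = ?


Factor n: 187 = 11 × 17
φ(n) = n · ∏(1 - 1/p) over distinct primes p | n
φ(187) = 187 · (1 - 1/11) · (1 - 1/17) = 160

φ(187) = 160


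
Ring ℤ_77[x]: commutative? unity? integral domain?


ℤ_77 has zero divisors (7·11 ≡ 0), and these lift to constant zero divisors in ℤ_77[x]; so not an integral domain
Commutative: Yes
Integral domain: No
Has unity: Yes

ℤ_77[x]: Commutative=Yes, Unity=Yes


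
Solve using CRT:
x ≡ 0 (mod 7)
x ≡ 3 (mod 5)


m₁ = 7, m₂ = 5, gcd = 1, so CRT applies. M = m₁·m₂ = 35
Let M₁ = M/m₁ = 5, M₂ = M/m₂ = 7
Find y₁ ≡ M₁⁻¹ (mod m₁): 5⁻¹ ≡ 3 (mod 7)
Find y₂ ≡ M₂⁻¹ (mod m₂): 7⁻¹ ≡ 3 (mod 5)
x = a₁·M₁·y₁ + a₂·M₂·y₂ = 0·5·3 + 3·7·3 = 63
Reduce mod 35: x ≡ 28
Check: 28 mod 7 = 0 ✓, 28 mod 5 = 3 ✓

x ≡ 28 (mod 35)


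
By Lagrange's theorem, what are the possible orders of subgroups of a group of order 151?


Lagrange's theorem: |H| divides |G|
|G| = 151
Divisors of 151: 1, 151

Possible subgroup orders: {1, 151}


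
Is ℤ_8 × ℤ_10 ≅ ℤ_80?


Comparing ℤ_8 × ℤ_10 and ℤ_80:
gcd(8,10) = 2 ≠ 1. Max element order in ℤ_8×ℤ_10 is lcm(8,10) = 40 < 80, so it has no element of order 80

No, ℤ_8 × ℤ_10 ≇ ℤ_80


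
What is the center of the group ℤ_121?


Z(G) = {g ∈ G | gx = xg for all x ∈ G}
ℤ_121 is abelian, so Z(G) = G

Z(ℤ_121) = ℤ_121


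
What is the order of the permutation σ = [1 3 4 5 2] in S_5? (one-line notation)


Cycle decomposition: (2 3 4 5)
Cycle lengths: 4
Order = lcm(4) = 4

ord(σ) = 4


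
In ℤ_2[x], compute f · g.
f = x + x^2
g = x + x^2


Expand and collect like terms; reduce coefficients mod 2:
x^0: 0·0 = 0 ≡ 0 (mod 2)
x^1: 0·1 + 1·0 = 0 ≡ 0 (mod 2)
x^2: 0·1 + 1·1 + 1·0 = 1 ≡ 1 (mod 2)
x^3: 1·1 + 1·1 = 2 ≡ 0 (mod 2)
x^4: 1·1 = 1 ≡ 1 (mod 2)
Result: x^2 + x^4

f · g = x^2 + x^4


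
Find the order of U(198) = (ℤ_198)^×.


U(n) is the group of units mod n; |U(n)| = φ(n)
|U(198)| = φ(198) = 60

|U(198) = (ℤ_198)^×| = 60


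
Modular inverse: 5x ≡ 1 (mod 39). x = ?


Use the extended Euclidean algorithm to write 1 = 5·s + 39·t; then s mod 39 is the inverse.
Euclidean algorithm:
  5 = 0·39 + 5
  39 = 7·5 + 4
  5 = 1·4 + 1
  4 = 4·1 + 0
gcd(5,39) = 1
Back-substitution gives: 5·(8) + 39·(-1) = 1
So 5⁻¹ ≡ 8 ≡ 8 (mod 39)
Check: 5 × 8 = 40 ≡ 1 (mod 39) ✓

5⁻¹ ≡ 8 (mod 39)


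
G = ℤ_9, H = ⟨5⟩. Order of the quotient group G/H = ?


|⟨5⟩| = n / gcd(5, 9) = 9 / 1 = 9
H is normal (ℤ_9 is abelian).
|G/H| = |G| / |H| = 9 / 9 = 1

|G/H| = 1


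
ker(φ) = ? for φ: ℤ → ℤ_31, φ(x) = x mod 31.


Kernel = preimage of identity
ker(φ) = {x ∈ ℤ : x ≡ 0 (mod 31)} = 31ℤ = {0, ±31, ±62, ...}

ker(φ) = 31ℤ


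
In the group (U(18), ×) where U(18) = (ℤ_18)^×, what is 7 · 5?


Operation: multiplication mod 18
7 · 5 = (a × b) mod 18 with a = 7, b = 5

7 · 5 = 17


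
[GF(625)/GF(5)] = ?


GF(625) = GF(5^4), so the extension degree is 4

[GF(625)/GF(5)] = 4


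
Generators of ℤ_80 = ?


g generates ℤ_n iff gcd(g,n) = 1
Prime factors of 80: 2, 5
Generators are g ∈ {1,...,79} not divisible by any of these primes.
Generators: {1, 3, 7, 9, 11, 13, 17, 19, 21, 23, 27, 29, 31, 33, 37, 39, 41, 43, 47, 49, 51, 53, 57, 59, 61, 63, 67, 69, 71, 73, 77, 79}
Number of generators = φ(80) = 32

Generators of ℤ_80 = {1, 3, 7, 9, 11, 13, 17, 19, 21, 23, 27, 29, 31, 33, 37, 39, 41, 43, 47, 49, 51, 53, 57, 59, 61, 63, 67, 69, 71, 73, 77, 79}


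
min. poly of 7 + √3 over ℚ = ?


Let α = 7 + √3. Then α - 7 = √3, so (α - 7)² = 3, giving α² - 14α + 46 = 0. Degree 2 and α ∉ ℚ, so this is the minimal polynomial.

Minimal polynomial: x² - 14x + 46


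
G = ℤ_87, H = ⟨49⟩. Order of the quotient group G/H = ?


|⟨49⟩| = n / gcd(49, 87) = 87 / 1 = 87
H is normal (ℤ_87 is abelian).
|G/H| = |G| / |H| = 87 / 87 = 1

|G/H| = 1


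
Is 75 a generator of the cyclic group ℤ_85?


g generates ℤ_n iff gcd(g, n) = 1
gcd(75, 85) = 5
Since gcd = 5 ≠ 1, ⟨75⟩ has order 17 < 85, so 75 is not a generator.

No, 75 does not generate ℤ_85


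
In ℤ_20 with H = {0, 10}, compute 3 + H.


3 + H = {3 + h (mod 20) : h ∈ H}
3+0=3, 3+10=13

3 + H = {3, 13}


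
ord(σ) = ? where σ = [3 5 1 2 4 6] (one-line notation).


Cycle decomposition: (1 3) (2 5 4)
Cycle lengths: 2, 3
Order = lcm(2, 3) = 6

ord(σ) = 6


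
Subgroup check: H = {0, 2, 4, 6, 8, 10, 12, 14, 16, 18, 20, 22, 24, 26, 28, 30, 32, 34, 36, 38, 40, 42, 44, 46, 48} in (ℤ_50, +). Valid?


Subgroup test for H = {0, 2, 4, 6, 8, 10, 12, 14, 16, 18, 20, 22, 24, 26, 28, 30, 32, 34, 36, 38, 40, 42, 44, 46, 48} in (ℤ_50, +):
(1) 0 ∈ H? Yes
(2) Closure: for all a,b ∈ H, (a+b) mod 50 ∈ H? Yes
(3) Inverses: for all a ∈ H, -a mod 50 ∈ H? Yes

Yes, H is a subgroup of ℤ_50


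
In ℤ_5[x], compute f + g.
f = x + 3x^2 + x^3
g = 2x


Add coefficients mod 5:
x^0: 0 + 0 = 0 (mod 5)
x^1: 1 + 2 = 3 (mod 5)
x^2: 3 + 0 = 3 (mod 5)
x^3: 1 + 0 = 1 (mod 5)
Result: 3x + 3x^2 + x^3

f + g = 3x + 3x^2 + x^3


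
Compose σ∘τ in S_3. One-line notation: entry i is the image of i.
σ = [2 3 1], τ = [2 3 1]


σ∘τ: apply τ first, then σ
1 →τ 2 →σ 3
2 →τ 3 →σ 1
3 →τ 1 →σ 2

σ∘τ = [3 1 2]


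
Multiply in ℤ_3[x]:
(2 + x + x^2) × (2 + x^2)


Expand and collect like terms; reduce coefficients mod 3:
x^0: 2·2 = 4 ≡ 1 (mod 3)
x^1: 2·0 + 1·2 = 2 ≡ 2 (mod 3)
x^2: 2·1 + 1·0 + 1·2 = 4 ≡ 1 (mod 3)
x^3: 1·1 + 1·0 = 1 ≡ 1 (mod 3)
x^4: 1·1 = 1 ≡ 1 (mod 3)
Result: 1 + 2x + x^2 + x^3 + x^4

f · g = 1 + 2x + x^2 + x^3 + x^4


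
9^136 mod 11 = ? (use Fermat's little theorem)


Fermat's little theorem: if p is prime and gcd(a,p)=1, then a^(p-1) ≡ 1 (mod p)
p = 11 is prime, gcd(9,11) = 1
Reduce exponent: 136 mod 10 = 6
So 9^136 ≡ 9^6 (mod 11)
9^6 mod 11 = 9

9^136 ≡ 9 (mod 11)


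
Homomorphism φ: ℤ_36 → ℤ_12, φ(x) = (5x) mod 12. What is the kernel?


Kernel = preimage of identity
ker(φ) = {x ∈ ℤ_36 : 5x ≡ 0 (mod 12)}. Since 12 | 36, φ is well-defined. The kernel is the cyclic subgroup ⟨12⟩ of ℤ_36 (order 3), i.e. {0, 12, 24}

ker(φ) = {0, 12, 24}


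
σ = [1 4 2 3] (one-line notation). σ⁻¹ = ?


To find σ⁻¹, swap domain and range:
σ(1) = 1 → σ⁻¹(1) = 1
σ(2) = 4 → σ⁻¹(4) = 2
σ(3) = 2 → σ⁻¹(2) = 3
σ(4) = 3 → σ⁻¹(3) = 4

σ⁻¹ = [1 3 4 2]
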